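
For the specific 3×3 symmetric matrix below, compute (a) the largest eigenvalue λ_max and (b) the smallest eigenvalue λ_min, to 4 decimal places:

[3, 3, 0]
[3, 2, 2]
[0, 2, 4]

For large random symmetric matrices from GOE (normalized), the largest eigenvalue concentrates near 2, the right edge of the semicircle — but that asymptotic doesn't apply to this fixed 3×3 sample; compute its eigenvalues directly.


Since M is real symmetric, all three eigenvalues are real; they are the roots of det(λI − M) = λ³ − (tr M) λ² + s λ − det M, where s is the sum of the principal 2×2 minors.
tr M = 3 + 2 + 4 = 9.
s = (3·2 − 3²) + (3·4 − 0²) + (2·4 − 2²) = -3 + 12 + 4 = 13.
det M (expand along row 1) = 3·4 − 3·12 + 0·6 = -24.
Characteristic polynomial: λ³ − 9λ² + 13λ + 24 = 0.
Substitute λ = y + (tr M)/3 = y + 3.000000 to remove the quadratic term: y³ + p·y + q = 0 with p = s − (tr M)²/3 = -14.000000 and q = −2(tr M)³/27 + (tr M)·s/3 − det M = 9.000000.
Three real roots ⇒ use the trigonometric (Viète) form: r = 2√(−p/3) = 4.320494, φ = arccos(3q/(p·r)) = arccos(-0.446378) = 2.033509 rad.
y_k = r·cos(φ/3 − 2πk/3) for k = 0, 1, 2 gives y = 3.365368, 0.663744, -4.029112.
λ_k = y_k + 3.000000 gives λ = 6.3654, 3.6637, -1.0291 (check: the sum is 9.0000 = tr M).

Hence λ_max = 6.3654 and λ_min = -1.0291.


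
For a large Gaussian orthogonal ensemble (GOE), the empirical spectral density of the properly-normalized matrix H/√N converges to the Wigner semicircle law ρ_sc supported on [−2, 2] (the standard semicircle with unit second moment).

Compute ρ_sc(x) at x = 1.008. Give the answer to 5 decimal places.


ρ_sc(x) = (1/(2π)) √(4 − x²). With x = 1.008:
  4 − x² = 4 − (1.008)² = 4 − 1.016064 = 2.983936.
  √(4 − x²) = 1.727407.
  1/(2π) = 0.159155.
  ρ_sc(1.008) = 0.159155 · 1.727407 = 0.274925.

Rounded to 5 decimal places: ρ_sc(1.008) ≈ 0.27493.


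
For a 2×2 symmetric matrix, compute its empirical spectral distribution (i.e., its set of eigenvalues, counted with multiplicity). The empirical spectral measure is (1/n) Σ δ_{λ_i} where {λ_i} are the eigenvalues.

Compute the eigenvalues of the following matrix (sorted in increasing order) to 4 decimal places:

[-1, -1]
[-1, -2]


Since M is real symmetric, both eigenvalues are real; they are the roots of det(λI − M) = λ² − (tr M) λ + det M.
tr M = -1 + (-2) = -3.
det M = (-1)·(-2) − (-1)² = 2 − 1 = 1.
Characteristic polynomial: λ² + 3λ + 1 = 0.
Discriminant Δ = (tr M)² − 4·det M = 9 − 4 = 5; √Δ = 2.236068.
λ = (tr M ± √Δ)/2 = (-3 ± 2.236068)/2, giving (tr M − √Δ)/2 = -2.6180 and (tr M + √Δ)/2 = -0.3820.

Eigenvalues sorted in increasing order: [-2.6180, -0.3820].


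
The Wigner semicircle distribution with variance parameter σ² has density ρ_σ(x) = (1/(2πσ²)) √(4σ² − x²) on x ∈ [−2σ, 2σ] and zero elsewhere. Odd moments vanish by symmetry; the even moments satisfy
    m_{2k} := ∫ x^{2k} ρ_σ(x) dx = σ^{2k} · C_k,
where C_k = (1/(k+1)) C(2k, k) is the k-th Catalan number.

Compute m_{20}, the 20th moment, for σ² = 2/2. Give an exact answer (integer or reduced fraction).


By the scaled semicircle moment identity, m_{2k} = σ^{2k} · C_k with k = 10.
C_10 = (1/(k+1)) · C(2k, k) = (1/11) · C(20, 10) = (1/11) · 184756 = 16796.
σ^{2k} = (σ²)^k = (2/2)^10 = 1.

Therefore m_{20} = σ^{20} · C_10 = 1 · 16796 = 16796.


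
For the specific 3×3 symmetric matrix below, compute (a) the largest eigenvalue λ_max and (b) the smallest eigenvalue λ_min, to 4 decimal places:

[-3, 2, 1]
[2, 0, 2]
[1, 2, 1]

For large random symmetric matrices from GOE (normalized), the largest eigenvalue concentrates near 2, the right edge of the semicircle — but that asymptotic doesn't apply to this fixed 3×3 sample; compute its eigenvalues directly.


Since M is real symmetric, all three eigenvalues are real; they are the roots of det(λI − M) = λ³ − (tr M) λ² + s λ − det M, where s is the sum of the principal 2×2 minors.
tr M = -3 + 0 + 1 = -2.
s = ((-3)·0 − 2²) + ((-3)·1 − 1²) + (0·1 − 2²) = -4 + (-4) + (-4) = -12.
det M (expand along row 1) = (-3)·(-4) − 2·0 + 1·4 = 16.
Characteristic polynomial: λ³ + 2λ² − 12λ − 16 = 0.
Substitute λ = y + (tr M)/3 = y − 0.666667 to remove the quadratic term: y³ + p·y + q = 0 with p = s − (tr M)²/3 = -13.333333 and q = −2(tr M)³/27 + (tr M)·s/3 − det M = -7.407407.
Three real roots ⇒ use the trigonometric (Viète) form: r = 2√(−p/3) = 4.216370, φ = arccos(3q/(p·r)) = arccos(0.395285) = 1.164419 rad.
y_k = r·cos(φ/3 − 2πk/3) for k = 0, 1, 2 gives y = 3.902735, -0.569401, -3.333333.
λ_k = y_k − 0.666667 gives λ = 3.2361, -1.2361, -4.0000 (check: the sum is -2.0000 = tr M).

Hence λ_max = 3.2361 and λ_min = -4.0000.


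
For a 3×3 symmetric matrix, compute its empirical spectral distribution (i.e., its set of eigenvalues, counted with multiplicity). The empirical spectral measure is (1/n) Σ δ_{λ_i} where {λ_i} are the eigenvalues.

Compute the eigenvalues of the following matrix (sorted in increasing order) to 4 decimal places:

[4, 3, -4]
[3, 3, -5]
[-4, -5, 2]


Since M is real symmetric, all three eigenvalues are real; they are the roots of det(λI − M) = λ³ − (tr M) λ² + s λ − det M, where s is the sum of the principal 2×2 minors.
tr M = 4 + 3 + 2 = 9.
s = (4·3 − 3²) + (4·2 − (-4)²) + (3·2 − (-5)²) = 3 + (-8) + (-19) = -24.
det M (expand along row 1) = 4·(-19) − 3·(-14) + (-4)·(-3) = -22.
Characteristic polynomial: λ³ − 9λ² − 24λ + 22 = 0.
Substitute λ = y + (tr M)/3 = y + 3.000000 to remove the quadratic term: y³ + p·y + q = 0 with p = s − (tr M)²/3 = -51.000000 and q = −2(tr M)³/27 + (tr M)·s/3 − det M = -104.000000.
Three real roots ⇒ use the trigonometric (Viète) form: r = 2√(−p/3) = 8.246211, φ = arccos(3q/(p·r)) = arccos(0.741874) = 0.734936 rad.
y_k = r·cos(φ/3 − 2πk/3) for k = 0, 1, 2 gives y = 8.000000, -2.267949, -5.732051.
λ_k = y_k + 3.000000 gives λ = 11.0000, 0.7321, -2.7321 (check: the sum is 9.0000 = tr M).

Eigenvalues sorted in increasing order: [-2.7321, 0.7321, 11.0000].


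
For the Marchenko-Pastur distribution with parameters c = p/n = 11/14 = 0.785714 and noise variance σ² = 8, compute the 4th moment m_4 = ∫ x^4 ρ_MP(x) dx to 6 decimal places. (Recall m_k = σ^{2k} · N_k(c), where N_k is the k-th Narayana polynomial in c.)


E[X⁴] = σ⁸ (1 + 6c + 6c² + c³) (fourth MP moment). With σ² = 8 (so σ⁸ = 4096) and c = 11/14 = 0.785714: E[X⁴] = 4096 · (1 + 6·0.785714 + 6·(0.785714)² + (0.785714)³) = 4096 · 9.903426.

So E[X^4] = 40564.431487.


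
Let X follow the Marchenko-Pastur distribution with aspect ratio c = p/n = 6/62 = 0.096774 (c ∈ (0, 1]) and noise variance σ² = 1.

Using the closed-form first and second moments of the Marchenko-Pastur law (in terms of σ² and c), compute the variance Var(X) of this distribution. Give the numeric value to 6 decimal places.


Recall the MP moments m_1 = E[X] = σ² and m_2 = E[X²] = σ⁴ (1 + c).
m_1 = E[X] = σ² = 1, so m_1² = 1.
m_2 = E[X²] = σ⁴ (1 + c) = 1 · (1 + 0.096774) = 1 · 1.096774 = 1.096774.
(Note m_2 − m_1² simplifies to c · σ⁴ = 0.096774 · 1.)

Var(X) = m_2 − m_1² = 1.096774 − 1 = 0.096774.


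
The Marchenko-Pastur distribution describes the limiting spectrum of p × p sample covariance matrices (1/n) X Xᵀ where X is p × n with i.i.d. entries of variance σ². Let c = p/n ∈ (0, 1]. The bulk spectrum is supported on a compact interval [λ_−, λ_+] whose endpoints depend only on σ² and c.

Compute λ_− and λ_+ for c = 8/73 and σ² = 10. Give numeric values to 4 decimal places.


c = 8/73 = 0.109589; √c = 0.331042.
λ_− = σ² (1 − √c)² = 10 · (1 − 0.331042)² = 10 · (0.668958)² = 4.475043.
λ_+ = σ² (1 + √c)² = 10 · (1 + 0.331042)² = 10 · (1.331042)² = 17.716738.

Rounded to 4 decimal places: λ_− ≈ 4.4750, λ_+ ≈ 17.7167.


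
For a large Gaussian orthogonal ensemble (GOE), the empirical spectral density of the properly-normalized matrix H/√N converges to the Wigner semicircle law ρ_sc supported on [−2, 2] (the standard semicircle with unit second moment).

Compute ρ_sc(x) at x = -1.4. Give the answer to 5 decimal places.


ρ_sc(x) = (1/(2π)) √(4 − x²). With x = -1.4:
  4 − x² = 4 − (-1.4)² = 4 − 1.960000 = 2.040000.
  √(4 − x²) = 1.428286.
  1/(2π) = 0.159155.
  ρ_sc(-1.4) = 0.159155 · 1.428286 = 0.227319.

Rounded to 5 decimal places: ρ_sc(-1.4) ≈ 0.22732.


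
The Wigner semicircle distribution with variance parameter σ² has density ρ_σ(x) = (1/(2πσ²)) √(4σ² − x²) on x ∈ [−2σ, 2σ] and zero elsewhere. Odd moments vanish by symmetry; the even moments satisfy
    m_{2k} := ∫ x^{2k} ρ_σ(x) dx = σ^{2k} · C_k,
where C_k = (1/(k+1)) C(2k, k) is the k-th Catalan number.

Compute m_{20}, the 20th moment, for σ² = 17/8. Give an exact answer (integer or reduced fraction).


By the scaled semicircle moment identity, m_{2k} = σ^{2k} · C_k with k = 10.
C_10 = (1/(k+1)) · C(2k, k) = (1/11) · C(20, 10) = (1/11) · 184756 = 16796.
σ^{2k} = (σ²)^k = (17/8)^10 = 2015993900449/1073741824.

Therefore m_{20} = σ^{20} · C_10 = (2015993900449/1073741824) · 16796 = 8465158387985351/268435456.


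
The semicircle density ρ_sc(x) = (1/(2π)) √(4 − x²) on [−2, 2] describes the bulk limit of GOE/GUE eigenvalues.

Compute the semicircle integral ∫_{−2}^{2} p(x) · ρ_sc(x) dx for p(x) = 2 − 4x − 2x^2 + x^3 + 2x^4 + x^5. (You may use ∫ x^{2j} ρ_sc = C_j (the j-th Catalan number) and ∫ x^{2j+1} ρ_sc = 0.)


Write p(x) = Σ a_i x^i, split into monomials and integrate each against ρ_sc separately.
Using ∫ x^{2j} ρ_sc = C_j = (1/(j+1)) C(2j, j) (Catalan numbers) and ∫ x^{2j+1} ρ_sc = 0 (odd monomials vanish by symmetry):
  i = 0 (even): a_0 · C_{0} = 2 · 1 = 2
  i = 1 (odd): ∫ x^1 ρ_sc = 0 (vanishes)
  i = 2 (even): a_2 · C_{1} = -2 · 1 = -2
  i = 3 (odd): ∫ x^3 ρ_sc = 0 (vanishes)
  i = 4 (even): a_4 · C_{2} = 2 · 2 = 4
  i = 5 (odd): ∫ x^5 ρ_sc = 0 (vanishes)

Summing the contributions: ∫_{−2}^{2} p(x) ρ_sc(x) dx = 2 + (-2) + 4 = 4.


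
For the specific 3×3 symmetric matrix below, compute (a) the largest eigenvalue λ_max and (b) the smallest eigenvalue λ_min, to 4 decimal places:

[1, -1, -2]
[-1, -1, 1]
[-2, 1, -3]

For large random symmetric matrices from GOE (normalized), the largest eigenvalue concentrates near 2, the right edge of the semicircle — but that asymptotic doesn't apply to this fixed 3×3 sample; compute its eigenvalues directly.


Since M is real symmetric, all three eigenvalues are real; they are the roots of det(λI − M) = λ³ − (tr M) λ² + s λ − det M, where s is the sum of the principal 2×2 minors.
tr M = 1 + (-1) + (-3) = -3.
s = (1·(-1) − (-1)²) + (1·(-3) − (-2)²) + ((-1)·(-3) − 1²) = -2 + (-7) + 2 = -7.
det M (expand along row 1) = 1·2 − (-1)·5 + (-2)·(-3) = 13.
Characteristic polynomial: λ³ + 3λ² − 7λ − 13 = 0.
Substitute λ = y + (tr M)/3 = y − 1.000000 to remove the quadratic term: y³ + p·y + q = 0 with p = s − (tr M)²/3 = -10.000000 and q = −2(tr M)³/27 + (tr M)·s/3 − det M = -4.000000.
Three real roots ⇒ use the trigonometric (Viète) form: r = 2√(−p/3) = 3.651484, φ = arccos(3q/(p·r)) = arccos(0.328634) = 1.235940 rad.
y_k = r·cos(φ/3 − 2πk/3) for k = 0, 1, 2 gives y = 3.345963, -0.406728, -2.939235.
λ_k = y_k − 1.000000 gives λ = 2.3460, -1.4067, -3.9392 (check: the sum is -3.0000 = tr M).

Hence λ_max = 2.3460 and λ_min = -3.9392.


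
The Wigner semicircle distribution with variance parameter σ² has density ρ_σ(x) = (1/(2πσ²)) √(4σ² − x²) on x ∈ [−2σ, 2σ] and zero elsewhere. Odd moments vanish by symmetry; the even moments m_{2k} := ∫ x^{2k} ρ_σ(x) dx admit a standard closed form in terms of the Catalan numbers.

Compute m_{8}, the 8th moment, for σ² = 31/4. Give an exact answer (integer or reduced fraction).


By the scaled semicircle moment identity, m_{2k} = σ^{2k} · C_k with k = 4.
C_4 = (1/(k+1)) · C(2k, k) = (1/5) · C(8, 4) = (1/5) · 70 = 14.
σ^{2k} = (σ²)^k = (31/4)^4 = 923521/256.

Therefore m_{8} = σ^{8} · C_4 = (923521/256) · 14 = 6464647/128.


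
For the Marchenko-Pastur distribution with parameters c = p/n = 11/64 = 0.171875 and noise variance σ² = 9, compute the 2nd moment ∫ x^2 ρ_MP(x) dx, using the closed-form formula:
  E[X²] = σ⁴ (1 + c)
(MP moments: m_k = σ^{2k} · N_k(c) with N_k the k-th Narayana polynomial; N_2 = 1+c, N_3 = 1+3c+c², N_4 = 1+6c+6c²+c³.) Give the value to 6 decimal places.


E[X²] = σ⁴ (1 + c) (second MP moment). With σ² = 9 (so σ⁴ = 81) and c = 11/64 = 0.171875: E[X²] = 81 · (1 + 0.171875) = 81 · 1.171875.

So E[X^2] = 94.921875.


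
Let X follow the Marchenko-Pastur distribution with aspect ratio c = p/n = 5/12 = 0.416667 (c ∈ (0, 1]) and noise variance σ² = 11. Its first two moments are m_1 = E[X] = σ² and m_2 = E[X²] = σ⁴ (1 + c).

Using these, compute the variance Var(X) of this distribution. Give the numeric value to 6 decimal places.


m_1 = E[X] = σ² = 11, so m_1² = 121.
m_2 = E[X²] = σ⁴ (1 + c) = 121 · (1 + 0.416667) = 121 · 1.416667 = 171.416667.
(Note m_2 − m_1² simplifies to c · σ⁴ = 0.416667 · 121.)

Var(X) = m_2 − m_1² = 171.416667 − 121 = 50.416667.


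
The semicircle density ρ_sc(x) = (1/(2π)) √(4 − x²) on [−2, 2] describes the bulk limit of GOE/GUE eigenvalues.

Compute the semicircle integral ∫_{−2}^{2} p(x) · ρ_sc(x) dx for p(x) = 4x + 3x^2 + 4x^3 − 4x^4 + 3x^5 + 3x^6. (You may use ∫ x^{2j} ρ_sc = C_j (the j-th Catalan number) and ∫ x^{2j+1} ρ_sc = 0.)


Write p(x) = Σ a_i x^i, split into monomials and integrate each against ρ_sc separately.
Using ∫ x^{2j} ρ_sc = C_j = (1/(j+1)) C(2j, j) (Catalan numbers) and ∫ x^{2j+1} ρ_sc = 0 (odd monomials vanish by symmetry):
  i = 1 (odd): ∫ x^1 ρ_sc = 0 (vanishes)
  i = 2 (even): a_2 · C_{1} = 3 · 1 = 3
  i = 3 (odd): ∫ x^3 ρ_sc = 0 (vanishes)
  i = 4 (even): a_4 · C_{2} = -4 · 2 = -8
  i = 5 (odd): ∫ x^5 ρ_sc = 0 (vanishes)
  i = 6 (even): a_6 · C_{3} = 3 · 5 = 15

Summing the contributions: ∫_{−2}^{2} p(x) ρ_sc(x) dx = 3 + (-8) + 15 = 10.


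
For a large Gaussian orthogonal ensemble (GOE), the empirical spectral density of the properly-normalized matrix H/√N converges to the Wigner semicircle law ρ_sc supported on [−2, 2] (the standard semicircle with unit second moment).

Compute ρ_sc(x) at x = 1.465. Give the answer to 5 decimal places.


ρ_sc(x) = (1/(2π)) √(4 − x²). With x = 1.465:
  4 − x² = 4 − (1.465)² = 4 − 2.146225 = 1.853775.
  √(4 − x²) = 1.361534.
  1/(2π) = 0.159155.
  ρ_sc(1.465) = 0.159155 · 1.361534 = 0.216695.

Rounded to 5 decimal places: ρ_sc(1.465) ≈ 0.21669.


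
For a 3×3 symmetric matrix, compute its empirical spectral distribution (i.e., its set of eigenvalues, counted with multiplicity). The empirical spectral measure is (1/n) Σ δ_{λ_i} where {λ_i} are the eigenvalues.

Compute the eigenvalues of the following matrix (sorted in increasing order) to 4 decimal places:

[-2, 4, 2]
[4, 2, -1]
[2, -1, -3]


Since M is real symmetric, all three eigenvalues are real; they are the roots of det(λI − M) = λ³ − (tr M) λ² + s λ − det M, where s is the sum of the principal 2×2 minors.
tr M = -2 + 2 + (-3) = -3.
s = ((-2)·2 − 4²) + ((-2)·(-3) − 2²) + (2·(-3) − (-1)²) = -20 + 2 + (-7) = -25.
det M (expand along row 1) = (-2)·(-7) − 4·(-10) + 2·(-8) = 38.
Characteristic polynomial: λ³ + 3λ² − 25λ − 38 = 0.
Substitute λ = y + (tr M)/3 = y − 1.000000 to remove the quadratic term: y³ + p·y + q = 0 with p = s − (tr M)²/3 = -28.000000 and q = −2(tr M)³/27 + (tr M)·s/3 − det M = -11.000000.
Three real roots ⇒ use the trigonometric (Viète) form: r = 2√(−p/3) = 6.110101, φ = arccos(3q/(p·r)) = arccos(0.192889) = 1.376691 rad.
y_k = r·cos(φ/3 − 2πk/3) for k = 0, 1, 2 gives y = 5.477960, -0.395059, -5.082901.
λ_k = y_k − 1.000000 gives λ = 4.4780, -1.3951, -6.0829 (check: the sum is -3.0000 = tr M).

Eigenvalues sorted in increasing order: [-6.0829, -1.3951, 4.4780].


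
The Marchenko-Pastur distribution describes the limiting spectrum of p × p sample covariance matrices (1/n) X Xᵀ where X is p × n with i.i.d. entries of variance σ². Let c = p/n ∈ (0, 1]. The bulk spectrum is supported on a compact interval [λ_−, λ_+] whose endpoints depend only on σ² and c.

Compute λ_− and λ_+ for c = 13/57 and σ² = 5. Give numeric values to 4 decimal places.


c = 13/57 = 0.228070; √c = 0.477567.
λ_− = σ² (1 − √c)² = 5 · (1 − 0.477567)² = 5 · (0.522433)² = 1.364682.
λ_+ = σ² (1 + √c)² = 5 · (1 + 0.477567)² = 5 · (1.477567)² = 10.916020.

Rounded to 4 decimal places: λ_− ≈ 1.3647, λ_+ ≈ 10.9160.


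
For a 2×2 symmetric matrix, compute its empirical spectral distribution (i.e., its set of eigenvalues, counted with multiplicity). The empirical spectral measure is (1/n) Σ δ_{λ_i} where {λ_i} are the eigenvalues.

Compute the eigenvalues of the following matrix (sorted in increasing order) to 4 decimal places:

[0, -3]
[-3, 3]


Since M is real symmetric, both eigenvalues are real; they are the roots of det(λI − M) = λ² − (tr M) λ + det M.
tr M = 0 + 3 = 3.
det M = 0·3 − (-3)² = 0 − 9 = -9.
Characteristic polynomial: λ² − 3λ − 9 = 0.
Discriminant Δ = (tr M)² − 4·det M = 9 − (-36) = 45; √Δ = 6.708204.
λ = (tr M ± √Δ)/2 = (3 ± 6.708204)/2, giving (tr M − √Δ)/2 = -1.8541 and (tr M + √Δ)/2 = 4.8541.

Eigenvalues sorted in increasing order: [-1.8541, 4.8541].


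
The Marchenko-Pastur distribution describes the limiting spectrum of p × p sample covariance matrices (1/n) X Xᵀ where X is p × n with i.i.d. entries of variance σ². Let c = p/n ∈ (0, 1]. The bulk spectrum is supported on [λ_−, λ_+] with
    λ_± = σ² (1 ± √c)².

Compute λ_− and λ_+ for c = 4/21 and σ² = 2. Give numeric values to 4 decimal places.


c = 4/21 = 0.190476; √c = 0.436436.
λ_− = σ² (1 − √c)² = 2 · (1 − 0.436436)² = 2 · (0.563564)² = 0.635209.
λ_+ = σ² (1 + √c)² = 2 · (1 + 0.436436)² = 2 · (1.436436)² = 4.126696.

Rounded to 4 decimal places: λ_− ≈ 0.6352, λ_+ ≈ 4.1267.


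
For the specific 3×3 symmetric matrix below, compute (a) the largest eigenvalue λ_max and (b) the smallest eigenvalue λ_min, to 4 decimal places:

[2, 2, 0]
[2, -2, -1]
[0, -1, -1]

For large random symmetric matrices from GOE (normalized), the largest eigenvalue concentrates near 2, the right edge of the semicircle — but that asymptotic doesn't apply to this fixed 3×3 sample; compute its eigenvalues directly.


Since M is real symmetric, all three eigenvalues are real; they are the roots of det(λI − M) = λ³ − (tr M) λ² + s λ − det M, where s is the sum of the principal 2×2 minors.
tr M = 2 + (-2) + (-1) = -1.
s = (2·(-2) − 2²) + (2·(-1) − 0²) + ((-2)·(-1) − (-1)²) = -8 + (-2) + 1 = -9.
det M (expand along row 1) = 2·1 − 2·(-2) + 0·(-2) = 6.
Characteristic polynomial: λ³ + λ² − 9λ − 6 = 0.
Substitute λ = y + (tr M)/3 = y − 0.333333 to remove the quadratic term: y³ + p·y + q = 0 with p = s − (tr M)²/3 = -9.333333 and q = −2(tr M)³/27 + (tr M)·s/3 − det M = -2.925926.
Three real roots ⇒ use the trigonometric (Viète) form: r = 2√(−p/3) = 3.527668, φ = arccos(3q/(p·r)) = arccos(0.266600) = 1.300933 rad.
y_k = r·cos(φ/3 − 2πk/3) for k = 0, 1, 2 gives y = 3.201149, -0.316902, -2.884247.
λ_k = y_k − 0.333333 gives λ = 2.8678, -0.6502, -3.2176 (check: the sum is -1.0000 = tr M).

Hence λ_max = 2.8678 and λ_min = -3.2176.


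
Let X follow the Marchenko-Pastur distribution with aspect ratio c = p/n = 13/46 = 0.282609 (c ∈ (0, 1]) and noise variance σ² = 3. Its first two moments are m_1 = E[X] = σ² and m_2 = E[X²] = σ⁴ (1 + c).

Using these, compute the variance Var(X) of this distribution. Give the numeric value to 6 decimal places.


m_1 = E[X] = σ² = 3, so m_1² = 9.
m_2 = E[X²] = σ⁴ (1 + c) = 9 · (1 + 0.282609) = 9 · 1.282609 = 11.543478.
(Note m_2 − m_1² simplifies to c · σ⁴ = 0.282609 · 9.)

Var(X) = m_2 − m_1² = 11.543478 − 9 = 2.543478.


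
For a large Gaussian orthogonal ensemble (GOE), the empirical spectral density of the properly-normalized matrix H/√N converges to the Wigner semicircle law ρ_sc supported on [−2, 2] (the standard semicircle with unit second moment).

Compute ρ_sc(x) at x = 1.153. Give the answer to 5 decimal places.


ρ_sc(x) = (1/(2π)) √(4 − x²). With x = 1.153:
  4 − x² = 4 − (1.153)² = 4 − 1.329409 = 2.670591.
  √(4 − x²) = 1.634194.
  1/(2π) = 0.159155.
  ρ_sc(1.153) = 0.159155 · 1.634194 = 0.260090.

Rounded to 5 decimal places: ρ_sc(1.153) ≈ 0.26009.


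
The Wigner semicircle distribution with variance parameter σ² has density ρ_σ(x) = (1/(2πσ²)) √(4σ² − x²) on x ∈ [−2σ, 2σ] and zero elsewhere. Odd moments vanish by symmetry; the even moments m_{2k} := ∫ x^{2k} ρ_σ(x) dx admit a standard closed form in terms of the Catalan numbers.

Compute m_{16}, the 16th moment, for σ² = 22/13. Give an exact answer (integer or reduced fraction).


By the scaled semicircle moment identity, m_{2k} = σ^{2k} · C_k with k = 8.
C_8 = (1/(k+1)) · C(2k, k) = (1/9) · C(16, 8) = (1/9) · 12870 = 1430.
σ^{2k} = (σ²)^k = (22/13)^8 = 54875873536/815730721.

Therefore m_{16} = σ^{16} · C_8 = (54875873536/815730721) · 1430 = 6036346088960/62748517.


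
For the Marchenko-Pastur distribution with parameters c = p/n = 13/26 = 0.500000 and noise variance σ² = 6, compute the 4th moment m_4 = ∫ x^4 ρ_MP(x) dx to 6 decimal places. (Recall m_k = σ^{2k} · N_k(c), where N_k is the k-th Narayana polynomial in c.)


E[X⁴] = σ⁸ (1 + 6c + 6c² + c³) (fourth MP moment). With σ² = 6 (so σ⁸ = 1296) and c = 13/26 = 0.500000: E[X⁴] = 1296 · (1 + 6·0.500000 + 6·(0.500000)² + (0.500000)³) = 1296 · 5.625000.

So E[X^4] = 7290.000000.


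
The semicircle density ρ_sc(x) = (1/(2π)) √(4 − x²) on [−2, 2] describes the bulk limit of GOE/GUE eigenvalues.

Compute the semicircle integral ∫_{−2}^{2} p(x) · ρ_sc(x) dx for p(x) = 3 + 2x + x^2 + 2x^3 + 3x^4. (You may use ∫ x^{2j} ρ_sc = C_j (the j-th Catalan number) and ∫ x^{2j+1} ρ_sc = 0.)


Write p(x) = Σ a_i x^i, split into monomials and integrate each against ρ_sc separately.
Using ∫ x^{2j} ρ_sc = C_j = (1/(j+1)) C(2j, j) (Catalan numbers) and ∫ x^{2j+1} ρ_sc = 0 (odd monomials vanish by symmetry):
  i = 0 (even): a_0 · C_{0} = 3 · 1 = 3
  i = 1 (odd): ∫ x^1 ρ_sc = 0 (vanishes)
  i = 2 (even): a_2 · C_{1} = 1 · 1 = 1
  i = 3 (odd): ∫ x^3 ρ_sc = 0 (vanishes)
  i = 4 (even): a_4 · C_{2} = 3 · 2 = 6

Summing the contributions: ∫_{−2}^{2} p(x) ρ_sc(x) dx = 3 + 1 + 6 = 10.


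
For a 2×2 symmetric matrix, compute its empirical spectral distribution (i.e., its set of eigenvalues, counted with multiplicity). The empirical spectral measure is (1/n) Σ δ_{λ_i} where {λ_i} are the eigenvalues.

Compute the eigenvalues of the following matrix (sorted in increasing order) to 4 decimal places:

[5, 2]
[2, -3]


Since M is real symmetric, both eigenvalues are real; they are the roots of det(λI − M) = λ² − (tr M) λ + det M.
tr M = 5 + (-3) = 2.
det M = 5·(-3) − 2² = -15 − 4 = -19.
Characteristic polynomial: λ² − 2λ − 19 = 0.
Discriminant Δ = (tr M)² − 4·det M = 4 − (-76) = 80; √Δ = 8.944272.
λ = (tr M ± √Δ)/2 = (2 ± 8.944272)/2, giving (tr M − √Δ)/2 = -3.4721 and (tr M + √Δ)/2 = 5.4721.

Eigenvalues sorted in increasing order: [-3.4721, 5.4721].


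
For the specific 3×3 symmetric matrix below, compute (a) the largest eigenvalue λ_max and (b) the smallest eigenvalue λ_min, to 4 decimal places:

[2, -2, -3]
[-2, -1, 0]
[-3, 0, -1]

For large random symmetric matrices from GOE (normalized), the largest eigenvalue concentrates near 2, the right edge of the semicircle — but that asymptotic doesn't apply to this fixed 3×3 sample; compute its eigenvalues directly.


Since M is real symmetric, all three eigenvalues are real; they are the roots of det(λI − M) = λ³ − (tr M) λ² + s λ − det M, where s is the sum of the principal 2×2 minors.
tr M = 2 + (-1) + (-1) = 0.
s = (2·(-1) − (-2)²) + (2·(-1) − (-3)²) + ((-1)·(-1) − 0²) = -6 + (-11) + 1 = -16.
det M (expand along row 1) = 2·1 − (-2)·2 + (-3)·(-3) = 15.
Characteristic polynomial: λ³ − 16λ − 15 = 0.
Substitute λ = y + (tr M)/3 = y + 0.000000 to remove the quadratic term: y³ + p·y + q = 0 with p = s − (tr M)²/3 = -16.000000 and q = −2(tr M)³/27 + (tr M)·s/3 − det M = -15.000000.
Three real roots ⇒ use the trigonometric (Viète) form: r = 2√(−p/3) = 4.618802, φ = arccos(3q/(p·r)) = arccos(0.608924) = 0.916093 rad.
y_k = r·cos(φ/3 − 2πk/3) for k = 0, 1, 2 gives y = 4.405125, -1.000000, -3.405125.
λ_k = y_k + 0.000000 gives λ = 4.4051, -1.0000, -3.4051 (check: the sum is 0.0000 = tr M).

Hence λ_max = 4.4051 and λ_min = -3.4051.


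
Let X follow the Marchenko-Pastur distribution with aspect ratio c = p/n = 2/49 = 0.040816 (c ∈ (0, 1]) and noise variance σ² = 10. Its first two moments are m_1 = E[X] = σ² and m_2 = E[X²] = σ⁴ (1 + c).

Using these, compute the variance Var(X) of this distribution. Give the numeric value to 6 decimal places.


m_1 = E[X] = σ² = 10, so m_1² = 100.
m_2 = E[X²] = σ⁴ (1 + c) = 100 · (1 + 0.040816) = 100 · 1.040816 = 104.081633.
(Note m_2 − m_1² simplifies to c · σ⁴ = 0.040816 · 100.)

Var(X) = m_2 − m_1² = 104.081633 − 100 = 4.081633.


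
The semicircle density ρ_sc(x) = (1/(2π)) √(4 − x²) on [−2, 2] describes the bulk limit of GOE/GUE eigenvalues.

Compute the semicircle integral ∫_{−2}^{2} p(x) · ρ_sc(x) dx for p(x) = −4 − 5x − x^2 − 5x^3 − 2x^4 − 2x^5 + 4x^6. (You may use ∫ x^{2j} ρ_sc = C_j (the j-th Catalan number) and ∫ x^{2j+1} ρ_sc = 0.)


Write p(x) = Σ a_i x^i, split into monomials and integrate each against ρ_sc separately.
Using ∫ x^{2j} ρ_sc = C_j = (1/(j+1)) C(2j, j) (Catalan numbers) and ∫ x^{2j+1} ρ_sc = 0 (odd monomials vanish by symmetry):
  i = 0 (even): a_0 · C_{0} = -4 · 1 = -4
  i = 1 (odd): ∫ x^1 ρ_sc = 0 (vanishes)
  i = 2 (even): a_2 · C_{1} = -1 · 1 = -1
  i = 3 (odd): ∫ x^3 ρ_sc = 0 (vanishes)
  i = 4 (even): a_4 · C_{2} = -2 · 2 = -4
  i = 5 (odd): ∫ x^5 ρ_sc = 0 (vanishes)
  i = 6 (even): a_6 · C_{3} = 4 · 5 = 20

Summing the contributions: ∫_{−2}^{2} p(x) ρ_sc(x) dx = (-4) + (-1) + (-4) + 20 = 11.


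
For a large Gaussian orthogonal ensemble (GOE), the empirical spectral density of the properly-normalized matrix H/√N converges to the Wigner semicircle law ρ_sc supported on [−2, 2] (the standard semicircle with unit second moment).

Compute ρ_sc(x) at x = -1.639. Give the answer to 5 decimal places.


ρ_sc(x) = (1/(2π)) √(4 − x²). With x = -1.639:
  4 − x² = 4 − (-1.639)² = 4 − 2.686321 = 1.313679.
  √(4 − x²) = 1.146158.
  1/(2π) = 0.159155.
  ρ_sc(-1.639) = 0.159155 · 1.146158 = 0.182417.

Rounded to 5 decimal places: ρ_sc(-1.639) ≈ 0.18242.


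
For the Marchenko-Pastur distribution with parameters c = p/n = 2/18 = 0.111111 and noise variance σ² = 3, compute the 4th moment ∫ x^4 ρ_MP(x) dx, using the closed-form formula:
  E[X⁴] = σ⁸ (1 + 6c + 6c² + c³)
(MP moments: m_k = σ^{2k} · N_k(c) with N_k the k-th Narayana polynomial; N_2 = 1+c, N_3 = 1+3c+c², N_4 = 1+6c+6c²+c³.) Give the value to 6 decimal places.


E[X⁴] = σ⁸ (1 + 6c + 6c² + c³) (fourth MP moment). With σ² = 3 (so σ⁸ = 81) and c = 2/18 = 0.111111: E[X⁴] = 81 · (1 + 6·0.111111 + 6·(0.111111)² + (0.111111)³) = 81 · 1.742112.

So E[X^4] = 141.111111.


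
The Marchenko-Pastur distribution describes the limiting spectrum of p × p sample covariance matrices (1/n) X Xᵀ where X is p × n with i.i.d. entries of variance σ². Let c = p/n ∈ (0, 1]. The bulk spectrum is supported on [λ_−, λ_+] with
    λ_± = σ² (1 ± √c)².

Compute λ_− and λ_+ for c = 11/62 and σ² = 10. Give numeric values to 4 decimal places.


c = 11/62 = 0.177419; √c = 0.421212.
λ_− = σ² (1 − √c)² = 10 · (1 − 0.421212)² = 10 · (0.578788)² = 3.349958.
λ_+ = σ² (1 + √c)² = 10 · (1 + 0.421212)² = 10 · (1.421212)² = 20.198429.

Rounded to 4 decimal places: λ_− ≈ 3.3500, λ_+ ≈ 20.1984.


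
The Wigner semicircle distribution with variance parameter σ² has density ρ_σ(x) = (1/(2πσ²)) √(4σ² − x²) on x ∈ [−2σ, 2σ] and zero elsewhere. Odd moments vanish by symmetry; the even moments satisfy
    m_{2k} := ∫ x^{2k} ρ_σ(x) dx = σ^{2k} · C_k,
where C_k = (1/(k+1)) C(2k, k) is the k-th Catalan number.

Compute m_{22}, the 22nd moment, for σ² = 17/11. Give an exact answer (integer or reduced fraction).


By the scaled semicircle moment identity, m_{2k} = σ^{2k} · C_k with k = 11.
C_11 = (1/(k+1)) · C(2k, k) = (1/12) · C(22, 11) = (1/12) · 705432 = 58786.
σ^{2k} = (σ²)^k = (17/11)^11 = 34271896307633/285311670611.

Therefore m_{22} = σ^{22} · C_11 = (34271896307633/285311670611) · 58786 = 2014707696340513538/285311670611.


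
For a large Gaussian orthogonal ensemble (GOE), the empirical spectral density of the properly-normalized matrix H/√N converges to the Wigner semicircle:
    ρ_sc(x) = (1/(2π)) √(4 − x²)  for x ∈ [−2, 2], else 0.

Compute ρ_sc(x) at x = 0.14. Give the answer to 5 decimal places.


ρ_sc(x) = (1/(2π)) √(4 − x²). With x = 0.14:
  4 − x² = 4 − (0.14)² = 4 − 0.019600 = 3.980400.
  √(4 − x²) = 1.995094.
  1/(2π) = 0.159155.
  ρ_sc(0.14) = 0.159155 · 1.995094 = 0.317529.

Rounded to 5 decimal places: ρ_sc(0.14) ≈ 0.31753.


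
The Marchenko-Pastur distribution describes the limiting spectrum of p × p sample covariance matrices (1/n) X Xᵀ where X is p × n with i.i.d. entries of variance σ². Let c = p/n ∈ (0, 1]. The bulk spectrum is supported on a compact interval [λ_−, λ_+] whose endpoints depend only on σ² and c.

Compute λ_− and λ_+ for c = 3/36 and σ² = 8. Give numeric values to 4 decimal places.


c = 3/36 = 0.083333; √c = 0.288675.
λ_− = σ² (1 − √c)² = 8 · (1 − 0.288675)² = 8 · (0.711325)² = 4.047865.
λ_+ = σ² (1 + √c)² = 8 · (1 + 0.288675)² = 8 · (1.288675)² = 13.285469.

Rounded to 4 decimal places: λ_− ≈ 4.0479, λ_+ ≈ 13.2855.


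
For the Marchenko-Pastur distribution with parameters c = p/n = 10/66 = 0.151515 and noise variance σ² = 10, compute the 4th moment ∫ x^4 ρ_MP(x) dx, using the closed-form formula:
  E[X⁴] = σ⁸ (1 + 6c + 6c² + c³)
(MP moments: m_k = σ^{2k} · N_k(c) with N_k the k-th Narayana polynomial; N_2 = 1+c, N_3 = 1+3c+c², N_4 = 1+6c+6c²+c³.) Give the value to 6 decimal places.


E[X⁴] = σ⁸ (1 + 6c + 6c² + c³) (fourth MP moment). With σ² = 10 (so σ⁸ = 10000) and c = 10/66 = 0.151515: E[X⁴] = 10000 · (1 + 6·0.151515 + 6·(0.151515)² + (0.151515)³) = 10000 · 2.050310.

So E[X^4] = 20503.102652.


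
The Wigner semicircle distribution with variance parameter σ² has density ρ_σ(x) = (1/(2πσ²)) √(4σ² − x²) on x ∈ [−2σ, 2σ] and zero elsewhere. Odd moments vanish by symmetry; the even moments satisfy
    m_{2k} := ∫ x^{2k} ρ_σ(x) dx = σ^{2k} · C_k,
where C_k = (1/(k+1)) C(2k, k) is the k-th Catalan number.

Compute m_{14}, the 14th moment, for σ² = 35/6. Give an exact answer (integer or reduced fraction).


By the scaled semicircle moment identity, m_{2k} = σ^{2k} · C_k with k = 7.
C_7 = (1/(k+1)) · C(2k, k) = (1/8) · C(14, 7) = (1/8) · 3432 = 429.
σ^{2k} = (σ²)^k = (35/6)^7 = 64339296875/279936.

Therefore m_{14} = σ^{14} · C_7 = (64339296875/279936) · 429 = 9200519453125/93312.


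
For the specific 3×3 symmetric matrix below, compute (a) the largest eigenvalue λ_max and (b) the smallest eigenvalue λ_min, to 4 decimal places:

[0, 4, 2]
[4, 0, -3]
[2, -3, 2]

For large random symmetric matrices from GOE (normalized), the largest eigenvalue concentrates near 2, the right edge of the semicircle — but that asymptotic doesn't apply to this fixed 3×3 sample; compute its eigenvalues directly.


Since M is real symmetric, all three eigenvalues are real; they are the roots of det(λI − M) = λ³ − (tr M) λ² + s λ − det M, where s is the sum of the principal 2×2 minors.
tr M = 0 + 0 + 2 = 2.
s = (0·0 − 4²) + (0·2 − 2²) + (0·2 − (-3)²) = -16 + (-4) + (-9) = -29.
det M (expand along row 1) = 0·(-9) − 4·14 + 2·(-12) = -80.
Characteristic polynomial: λ³ − 2λ² − 29λ + 80 = 0.
Substitute λ = y + (tr M)/3 = y + 0.666667 to remove the quadratic term: y³ + p·y + q = 0 with p = s − (tr M)²/3 = -30.333333 and q = −2(tr M)³/27 + (tr M)·s/3 − det M = 60.074074.
Three real roots ⇒ use the trigonometric (Viète) form: r = 2√(−p/3) = 6.359595, φ = arccos(3q/(p·r)) = arccos(-0.934241) = 2.776920 rad.
y_k = r·cos(φ/3 − 2πk/3) for k = 0, 1, 2 gives y = 3.824172, 2.488495, -6.312667.
λ_k = y_k + 0.666667 gives λ = 4.4908, 3.1552, -5.6460 (check: the sum is 2.0000 = tr M).

Hence λ_max = 4.4908 and λ_min = -5.6460.


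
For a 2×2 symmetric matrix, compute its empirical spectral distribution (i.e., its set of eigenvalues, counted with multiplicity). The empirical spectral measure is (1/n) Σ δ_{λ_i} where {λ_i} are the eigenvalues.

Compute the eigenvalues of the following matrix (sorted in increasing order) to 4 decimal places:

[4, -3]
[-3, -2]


Since M is real symmetric, both eigenvalues are real; they are the roots of det(λI − M) = λ² − (tr M) λ + det M.
tr M = 4 + (-2) = 2.
det M = 4·(-2) − (-3)² = -8 − 9 = -17.
Characteristic polynomial: λ² − 2λ − 17 = 0.
Discriminant Δ = (tr M)² − 4·det M = 4 − (-68) = 72; √Δ = 8.485281.
λ = (tr M ± √Δ)/2 = (2 ± 8.485281)/2, giving (tr M − √Δ)/2 = -3.2426 and (tr M + √Δ)/2 = 5.2426.

Eigenvalues sorted in increasing order: [-3.2426, 5.2426].


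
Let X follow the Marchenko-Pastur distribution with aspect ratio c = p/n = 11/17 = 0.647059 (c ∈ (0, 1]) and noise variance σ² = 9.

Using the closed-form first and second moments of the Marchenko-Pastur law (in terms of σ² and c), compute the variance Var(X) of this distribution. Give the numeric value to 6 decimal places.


Recall the MP moments m_1 = E[X] = σ² and m_2 = E[X²] = σ⁴ (1 + c).
m_1 = E[X] = σ² = 9, so m_1² = 81.
m_2 = E[X²] = σ⁴ (1 + c) = 81 · (1 + 0.647059) = 81 · 1.647059 = 133.411765.
(Note m_2 − m_1² simplifies to c · σ⁴ = 0.647059 · 81.)

Var(X) = m_2 − m_1² = 133.411765 − 81 = 52.411765.


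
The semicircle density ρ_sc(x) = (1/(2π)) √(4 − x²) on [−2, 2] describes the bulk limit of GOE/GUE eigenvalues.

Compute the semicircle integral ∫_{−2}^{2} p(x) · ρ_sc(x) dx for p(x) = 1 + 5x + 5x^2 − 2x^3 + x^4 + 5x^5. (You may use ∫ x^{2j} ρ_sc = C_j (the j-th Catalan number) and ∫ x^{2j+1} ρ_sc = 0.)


Write p(x) = Σ a_i x^i, split into monomials and integrate each against ρ_sc separately.
Using ∫ x^{2j} ρ_sc = C_j = (1/(j+1)) C(2j, j) (Catalan numbers) and ∫ x^{2j+1} ρ_sc = 0 (odd monomials vanish by symmetry):
  i = 0 (even): a_0 · C_{0} = 1 · 1 = 1
  i = 1 (odd): ∫ x^1 ρ_sc = 0 (vanishes)
  i = 2 (even): a_2 · C_{1} = 5 · 1 = 5
  i = 3 (odd): ∫ x^3 ρ_sc = 0 (vanishes)
  i = 4 (even): a_4 · C_{2} = 1 · 2 = 2
  i = 5 (odd): ∫ x^5 ρ_sc = 0 (vanishes)

Summing the contributions: ∫_{−2}^{2} p(x) ρ_sc(x) dx = 1 + 5 + 2 = 8.


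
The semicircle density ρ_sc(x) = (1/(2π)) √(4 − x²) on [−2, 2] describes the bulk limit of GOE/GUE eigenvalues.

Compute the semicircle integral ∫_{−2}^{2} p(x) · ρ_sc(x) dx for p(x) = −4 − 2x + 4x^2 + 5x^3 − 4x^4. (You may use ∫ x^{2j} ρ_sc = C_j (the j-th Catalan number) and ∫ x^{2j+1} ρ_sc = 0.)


Write p(x) = Σ a_i x^i, split into monomials and integrate each against ρ_sc separately.
Using ∫ x^{2j} ρ_sc = C_j = (1/(j+1)) C(2j, j) (Catalan numbers) and ∫ x^{2j+1} ρ_sc = 0 (odd monomials vanish by symmetry):
  i = 0 (even): a_0 · C_{0} = -4 · 1 = -4
  i = 1 (odd): ∫ x^1 ρ_sc = 0 (vanishes)
  i = 2 (even): a_2 · C_{1} = 4 · 1 = 4
  i = 3 (odd): ∫ x^3 ρ_sc = 0 (vanishes)
  i = 4 (even): a_4 · C_{2} = -4 · 2 = -8

Summing the contributions: ∫_{−2}^{2} p(x) ρ_sc(x) dx = (-4) + 4 + (-8) = -8.


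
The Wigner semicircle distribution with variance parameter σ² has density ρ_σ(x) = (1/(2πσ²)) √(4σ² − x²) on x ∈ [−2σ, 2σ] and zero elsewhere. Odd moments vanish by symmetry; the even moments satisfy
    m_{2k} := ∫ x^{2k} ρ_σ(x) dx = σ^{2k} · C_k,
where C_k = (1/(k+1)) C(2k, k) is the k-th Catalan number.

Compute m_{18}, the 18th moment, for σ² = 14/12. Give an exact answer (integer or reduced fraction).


By the scaled semicircle moment identity, m_{2k} = σ^{2k} · C_k with k = 9.
C_9 = (1/(k+1)) · C(2k, k) = (1/10) · C(18, 9) = (1/10) · 48620 = 4862.
σ^{2k} = (σ²)^k = (14/12)^9 = 40353607/10077696.

Therefore m_{18} = σ^{18} · C_9 = (40353607/10077696) · 4862 = 98099618617/5038848.


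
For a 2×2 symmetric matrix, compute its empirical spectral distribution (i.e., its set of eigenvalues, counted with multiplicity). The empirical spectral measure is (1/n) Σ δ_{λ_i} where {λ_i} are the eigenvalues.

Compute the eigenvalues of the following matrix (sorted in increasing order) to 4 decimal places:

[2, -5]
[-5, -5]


Since M is real symmetric, both eigenvalues are real; they are the roots of det(λI − M) = λ² − (tr M) λ + det M.
tr M = 2 + (-5) = -3.
det M = 2·(-5) − (-5)² = -10 − 25 = -35.
Characteristic polynomial: λ² + 3λ − 35 = 0.
Discriminant Δ = (tr M)² − 4·det M = 9 − (-140) = 149; √Δ = 12.206556.
λ = (tr M ± √Δ)/2 = (-3 ± 12.206556)/2, giving (tr M − √Δ)/2 = -7.6033 and (tr M + √Δ)/2 = 4.6033.

Eigenvalues sorted in increasing order: [-7.6033, 4.6033].


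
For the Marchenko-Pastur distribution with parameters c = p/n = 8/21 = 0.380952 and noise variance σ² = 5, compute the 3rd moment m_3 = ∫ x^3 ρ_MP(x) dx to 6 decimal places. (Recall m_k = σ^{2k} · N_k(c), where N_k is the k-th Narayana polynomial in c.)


E[X³] = σ⁶ (1 + 3c + c²) (third MP moment). With σ² = 5 (so σ⁶ = 125) and c = 8/21 = 0.380952: E[X³] = 125 · (1 + 3·0.380952 + (0.380952)²) = 125 · 2.287982.

So E[X^3] = 285.997732.


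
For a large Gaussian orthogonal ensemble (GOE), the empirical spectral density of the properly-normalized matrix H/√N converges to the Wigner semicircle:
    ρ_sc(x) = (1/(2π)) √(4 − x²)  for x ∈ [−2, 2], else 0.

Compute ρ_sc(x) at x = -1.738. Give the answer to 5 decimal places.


ρ_sc(x) = (1/(2π)) √(4 − x²). With x = -1.738:
  4 − x² = 4 − (-1.738)² = 4 − 3.020644 = 0.979356.
  √(4 − x²) = 0.989624.
  1/(2π) = 0.159155.
  ρ_sc(-1.738) = 0.159155 · 0.989624 = 0.157504.

Rounded to 5 decimal places: ρ_sc(-1.738) ≈ 0.15750.


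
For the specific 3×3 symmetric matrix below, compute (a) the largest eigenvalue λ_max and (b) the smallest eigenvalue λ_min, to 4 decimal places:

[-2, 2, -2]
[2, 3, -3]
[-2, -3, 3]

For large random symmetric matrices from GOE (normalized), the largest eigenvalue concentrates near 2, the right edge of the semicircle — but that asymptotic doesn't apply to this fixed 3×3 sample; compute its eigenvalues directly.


Since M is real symmetric, all three eigenvalues are real; they are the roots of det(λI − M) = λ³ − (tr M) λ² + s λ − det M, where s is the sum of the principal 2×2 minors.
tr M = -2 + 3 + 3 = 4.
s = ((-2)·3 − 2²) + ((-2)·3 − (-2)²) + (3·3 − (-3)²) = -10 + (-10) + 0 = -20.
det M (expand along row 1) = (-2)·0 − 2·0 + (-2)·0 = 0.
Characteristic polynomial: λ³ − 4λ² − 20λ = 0.
Substitute λ = y + (tr M)/3 = y + 1.333333 to remove the quadratic term: y³ + p·y + q = 0 with p = s − (tr M)²/3 = -25.333333 and q = −2(tr M)³/27 + (tr M)·s/3 − det M = -31.407407.
Three real roots ⇒ use the trigonometric (Viète) form: r = 2√(−p/3) = 5.811865, φ = arccos(3q/(p·r)) = arccos(0.639949) = 0.876364 rad.
y_k = r·cos(φ/3 − 2πk/3) for k = 0, 1, 2 gives y = 5.565646, -1.333333, -4.232313.
λ_k = y_k + 1.333333 gives λ = 6.8990, 0.0000, -2.8990 (check: the sum is 4.0000 = tr M).

Hence λ_max = 6.8990 and λ_min = -2.8990.
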